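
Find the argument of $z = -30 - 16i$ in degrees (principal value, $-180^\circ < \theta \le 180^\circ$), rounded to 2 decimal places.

θ = arctan(b/a) = arctan(-16/-30) (quadrant-adjusted) = -151.93°


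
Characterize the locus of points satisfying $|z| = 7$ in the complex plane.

|z| = 7 means sqrt(x^2 + y^2) = 7
This is a circle of radius 7 centered at the origin


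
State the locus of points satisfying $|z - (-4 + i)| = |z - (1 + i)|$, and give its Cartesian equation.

|z - z1| = |z - z2| means z is equidistant from z1 and z2,
i.e. the perpendicular bisector of the segment from (-4, 1) to (1, 1) (midpoint (-3/2, 1)).
With z = x + yi, square both sides:
(x - (-4))^2 + (y - 1)^2 = (x - 1)^2 + (y - 1)^2
The x^2 and y^2 terms cancel: 10x + 0y = 2 - 17 = -15
Simplify: x = -3/2
Locus: Perpendicular bisector of the segment from (-4, 1) to (1, 1): the line x = -3/2


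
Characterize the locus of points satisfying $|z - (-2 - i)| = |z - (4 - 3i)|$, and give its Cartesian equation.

|z - z1| = |z - z2| means z is equidistant from z1 and z2,
i.e. the perpendicular bisector of the segment from (-2, -1) to (4, -3) (midpoint (1, -2)).
With z = x + yi, square both sides:
(x - (-2))^2 + (y - (-1))^2 = (x - 4)^2 + (y - (-3))^2
The x^2 and y^2 terms cancel: 12x + (-4)y = 25 - 5 = 20
Simplify: 3x - y = 5
Locus: Perpendicular bisector of the segment from (-2, -1) to (4, -3): the line 3x - y = 5


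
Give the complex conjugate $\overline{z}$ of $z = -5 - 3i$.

If z = a + bi, then conjugate(z) = a - bi
conjugate(-5 - 3i) = -5 + 3i


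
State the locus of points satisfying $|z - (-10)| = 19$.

|z - z0| = r describes a circle centered at z0 with radius r
Here z0 = -10 and r = 19
Locus: Circle centered at (-10, 0) with radius 19


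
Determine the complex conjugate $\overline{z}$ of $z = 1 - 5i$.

If z = a + bi, then conjugate(z) = a - bi
conjugate(1 - 5i) = 1 + 5i


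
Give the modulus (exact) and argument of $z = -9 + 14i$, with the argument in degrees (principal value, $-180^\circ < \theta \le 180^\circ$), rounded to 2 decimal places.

|z| = sqrt((-9)^2 + 14^2) = sqrt(277)
arg(z) = arctan(b/a) = arctan(14/-9) (quadrant-adjusted) = 122.74°


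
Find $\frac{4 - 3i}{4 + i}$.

Multiply numerator and denominator by conjugate (4 - i):
= (4 - 3i)(4 - i) / (4^2 + 1^2)
= (13 - 16i) / 17
= 13/17 - (16/17)i


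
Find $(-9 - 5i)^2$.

(a + bi)^2 = a^2 - b^2 + 2abi
= (-9)^2 - (-5)^2 + 2*(-9)*(-5)i
= 56 + 90i


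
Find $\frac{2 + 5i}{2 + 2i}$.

Multiply numerator and denominator by conjugate (2 - 2i):
= (2 + 5i)(2 - 2i) / (2^2 + 2^2)
= (14 + 6i) / 8
Divide through by 2: (7 + 3i) / 4
= 7/4 + (3/4)i


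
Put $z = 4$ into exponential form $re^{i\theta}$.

r = |z| = sqrt((4)^2 + (0)^2) = sqrt(16 + 0) = sqrt(16) = 4
b = 0 and a > 0, so z lies on the positive real axis: θ = 0
z = 4e^(i*0) = 4


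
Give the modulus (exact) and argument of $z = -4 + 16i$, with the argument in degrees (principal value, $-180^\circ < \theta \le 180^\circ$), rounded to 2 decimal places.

|z| = sqrt((-4)^2 + 16^2) = sqrt(272)
arg(z) = arctan(b/a) = arctan(16/-4) (quadrant-adjusted) = 104.04°


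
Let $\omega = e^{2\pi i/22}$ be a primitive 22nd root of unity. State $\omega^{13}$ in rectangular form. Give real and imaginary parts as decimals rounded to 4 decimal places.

ω^13 = e^(2πi·13/22) = e^(i·13π/11)
= cos(13π/11) + i sin(13π/11)
= -0.8413 - 0.5406i


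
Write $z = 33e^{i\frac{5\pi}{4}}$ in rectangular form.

a = r cos θ = 33 * -sqrt(2)/2 = -33*sqrt(2)/2
b = r sin θ = 33 * -sqrt(2)/2 = -33*sqrt(2)/2
z = -33*sqrt(2)/2 - (33*sqrt(2)/2)i


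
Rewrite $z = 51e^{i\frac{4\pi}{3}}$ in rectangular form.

a = r cos θ = 51 * -1/2 = -51/2
b = r sin θ = 51 * -sqrt(3)/2 = -51*sqrt(3)/2
z = -51/2 - (51*sqrt(3)/2)i


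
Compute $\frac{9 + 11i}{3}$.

Divisor is real, so divide each part by 3:
= 3 + (11/3)i


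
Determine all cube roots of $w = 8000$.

|w| = 8000, arg(w) = 0°
Root modulus = 8000^(1/3) = 20
Root arguments: θ_k = (0° + 360°k)/3 for k = 0, 1, ..., 2
Roots: 20, -10 + 10*sqrt(3)i, -10 - 10*sqrt(3)i


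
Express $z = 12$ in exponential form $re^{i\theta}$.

r = |z| = sqrt((12)^2 + (0)^2) = sqrt(144 + 0) = sqrt(144) = 12
b = 0 and a > 0, so z lies on the positive real axis: θ = 0
z = 12e^(i*0) = 12


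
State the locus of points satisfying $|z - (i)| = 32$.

|z - z0| = r describes a circle centered at z0 with radius r
Here z0 = i and r = 32
Locus: Circle centered at (0, 1) with radius 32


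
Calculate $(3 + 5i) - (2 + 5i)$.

(3 - 2) + (5 - 5)i = 1


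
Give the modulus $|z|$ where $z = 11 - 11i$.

|z| = sqrt(a^2 + b^2) = sqrt(11^2 + (-11)^2) = sqrt(242) = sqrt(242)


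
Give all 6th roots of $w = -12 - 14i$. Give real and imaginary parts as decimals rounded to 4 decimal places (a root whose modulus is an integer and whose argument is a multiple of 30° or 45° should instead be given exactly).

|w| = sqrt(340) ≈ 18.439089, arg(w) ≈ 229.398705°
Root modulus = sqrt(340)^(1/6) ≈ 1.625386
Root arguments: θ_k = (arg(w) + 360°k)/6 for k = 0, 1, ..., 5
Compute each root as (root modulus)(cos θ_k + i sin θ_k) using full-precision intermediates, then round to 4 decimal places.
Roots: 1.2767 + 1.0059i, -0.2328 + 1.6086i, -1.5095 + 0.6027i, -1.2767 - 1.0059i, 0.2328 - 1.6086i, 1.5095 - 0.6027i


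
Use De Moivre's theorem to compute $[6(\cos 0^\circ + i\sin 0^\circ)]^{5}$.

By De Moivre: z^n = r^n(cos(nθ) + i sin(nθ))
= 6^5(cos(5*0°) + i sin(5*0°))
= 7776(cos 0° + i sin 0°)
= 7776


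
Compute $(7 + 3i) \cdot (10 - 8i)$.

(a1*a2 - b1*b2) + (a1*b2 + b1*a2)i
= (70 - (-24)) + (-56 + 30)i
= 94 - 26i


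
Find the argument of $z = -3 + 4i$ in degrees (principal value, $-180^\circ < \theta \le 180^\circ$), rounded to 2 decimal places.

θ = arctan(b/a) = arctan(4/-3) (quadrant-adjusted) = 126.87°


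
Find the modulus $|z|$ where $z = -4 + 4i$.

|z| = sqrt(a^2 + b^2) = sqrt((-4)^2 + 4^2) = sqrt(32) = sqrt(32)


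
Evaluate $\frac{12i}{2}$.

Divisor is real, so divide each part by 2:
= 6i


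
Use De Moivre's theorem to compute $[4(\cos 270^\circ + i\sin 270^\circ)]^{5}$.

By De Moivre: z^n = r^n(cos(nθ) + i sin(nθ))
= 4^5(cos(5*270°) + i sin(5*270°))
= 1024(cos 270° + i sin 270°)
= -1024i


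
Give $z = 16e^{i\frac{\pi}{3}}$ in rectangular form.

a = r cos θ = 16 * 1/2 = 8
b = r sin θ = 16 * sqrt(3)/2 = 8*sqrt(3)
z = 8 + 8*sqrt(3)i


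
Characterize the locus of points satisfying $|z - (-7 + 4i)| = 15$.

|z - z0| = r describes a circle centered at z0 with radius r
Here z0 = -7 + 4i and r = 15
Locus: Circle centered at (-7, 4) with radius 15


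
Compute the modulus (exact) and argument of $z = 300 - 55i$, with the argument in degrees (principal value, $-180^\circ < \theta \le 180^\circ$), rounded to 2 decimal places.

|z| = sqrt(300^2 + (-55)^2) = 305
arg(z) = arctan(b/a) = arctan(-55/300) (quadrant-adjusted) = -10.39°


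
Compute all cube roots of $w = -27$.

|w| = 27, arg(w) = 180°
Root modulus = 27^(1/3) = 3
Root arguments: θ_k = (180° + 360°k)/3 for k = 0, 1, ..., 2
Roots: 3/2 + (3*sqrt(3)/2)i, -3, 3/2 - (3*sqrt(3)/2)i


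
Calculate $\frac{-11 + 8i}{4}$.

Divisor is real, so divide each part by 4:
= -11/4 + 2i


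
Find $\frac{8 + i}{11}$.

Divisor is real, so divide each part by 11:
= 8/11 + (1/11)i


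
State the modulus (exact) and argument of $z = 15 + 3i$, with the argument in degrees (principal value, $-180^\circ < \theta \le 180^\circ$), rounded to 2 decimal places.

|z| = sqrt(15^2 + 3^2) = sqrt(234)
arg(z) = arctan(b/a) = arctan(3/15) (quadrant-adjusted) = 11.31°


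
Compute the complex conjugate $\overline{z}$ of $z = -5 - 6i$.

If z = a + bi, then conjugate(z) = a - bi
conjugate(-5 - 6i) = -5 + 6i


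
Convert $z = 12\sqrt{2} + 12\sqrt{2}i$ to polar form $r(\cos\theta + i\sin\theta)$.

r = |z| = sqrt(a^2 + b^2) = sqrt((12*sqrt(2))^2 + (12*sqrt(2))^2) = sqrt(288 + 288) = sqrt(576) = 24
θ = arctan(b/a) = arctan(16.9706/16.9706) (quadrant-adjusted) = 45°
z = 24(cos 45° + i sin 45°)


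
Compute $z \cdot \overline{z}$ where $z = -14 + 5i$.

z * conjugate(z) = |z|^2 = a^2 + b^2
= (-14)^2 + 5^2 = 221


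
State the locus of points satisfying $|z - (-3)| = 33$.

|z - z0| = r describes a circle centered at z0 with radius r
Here z0 = -3 and r = 33
Locus: Circle centered at (-3, 0) with radius 33


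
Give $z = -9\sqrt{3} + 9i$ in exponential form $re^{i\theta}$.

r = |z| = sqrt((-9*sqrt(3))^2 + (9)^2) = sqrt(243 + 81) = sqrt(324) = 18
θ = arctan(b/a) = arctan(9/-15.5885) (quadrant-adjusted) = 150° = 5π/6
z = 18e^(i*5π/6)


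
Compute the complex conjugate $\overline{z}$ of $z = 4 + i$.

If z = a + bi, then conjugate(z) = a - bi
conjugate(4 + i) = 4 - i


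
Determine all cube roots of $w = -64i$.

|w| = 64, arg(w) = 270°
Root modulus = 64^(1/3) = 4
Root arguments: θ_k = (270° + 360°k)/3 for k = 0, 1, ..., 2
Roots: 4i, -2*sqrt(3) - 2i, 2*sqrt(3) - 2i


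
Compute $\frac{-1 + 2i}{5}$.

Divisor is real, so divide each part by 5:
= -1/5 + (2/5)i


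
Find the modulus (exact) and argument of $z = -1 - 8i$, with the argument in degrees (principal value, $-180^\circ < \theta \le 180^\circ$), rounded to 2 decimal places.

|z| = sqrt((-1)^2 + (-8)^2) = sqrt(65)
arg(z) = arctan(b/a) = arctan(-8/-1) (quadrant-adjusted) = -97.13°


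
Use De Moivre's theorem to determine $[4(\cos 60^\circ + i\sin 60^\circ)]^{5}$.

By De Moivre: z^n = r^n(cos(nθ) + i sin(nθ))
= 4^5(cos(5*60°) + i sin(5*60°))
= 1024(cos 300° + i sin 300°)
= 512 - 512*sqrt(3)i


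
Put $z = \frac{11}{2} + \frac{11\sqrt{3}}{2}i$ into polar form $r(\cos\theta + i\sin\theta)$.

r = |z| = sqrt(a^2 + b^2) = sqrt((11/2)^2 + (11*sqrt(3)/2)^2) = sqrt(121/4 + 363/4) = sqrt(121) = 11
θ = arctan(b/a) = arctan(9.5263/5.5) (quadrant-adjusted) = 60°
z = 11(cos 60° + i sin 60°)


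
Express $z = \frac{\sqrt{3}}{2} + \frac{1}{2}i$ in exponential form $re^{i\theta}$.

r = |z| = sqrt((sqrt(3)/2)^2 + (1/2)^2) = sqrt(3/4 + 1/4) = sqrt(1) = 1
θ = arctan(b/a) = arctan(0.5/0.866) (quadrant-adjusted) = 30° = π/6
z = 1e^(i*π/6)


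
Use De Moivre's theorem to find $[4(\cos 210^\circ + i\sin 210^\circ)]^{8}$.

By De Moivre: z^n = r^n(cos(nθ) + i sin(nθ))
= 4^8(cos(8*210°) + i sin(8*210°))
= 65536(cos 240° + i sin 240°)
= -32768 - 32768*sqrt(3)i


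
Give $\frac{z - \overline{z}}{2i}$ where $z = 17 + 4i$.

z - conjugate(z) = 2bi
(z - conjugate(z))/(2i) = 2bi/(2i) = b = 4


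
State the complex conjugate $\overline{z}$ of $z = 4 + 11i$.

If z = a + bi, then conjugate(z) = a - bi
conjugate(4 + 11i) = 4 - 11i


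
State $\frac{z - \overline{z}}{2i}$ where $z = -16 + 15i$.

z - conjugate(z) = 2bi
(z - conjugate(z))/(2i) = 2bi/(2i) = b = 15


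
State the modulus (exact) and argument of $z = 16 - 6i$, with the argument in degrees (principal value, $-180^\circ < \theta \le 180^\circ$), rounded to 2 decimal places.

|z| = sqrt(16^2 + (-6)^2) = sqrt(292)
arg(z) = arctan(b/a) = arctan(-6/16) (quadrant-adjusted) = -20.56°


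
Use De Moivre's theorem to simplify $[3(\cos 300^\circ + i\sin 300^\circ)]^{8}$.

By De Moivre: z^n = r^n(cos(nθ) + i sin(nθ))
= 3^8(cos(8*300°) + i sin(8*300°))
= 6561(cos 240° + i sin 240°)
= -6561/2 - (6561*sqrt(3)/2)i


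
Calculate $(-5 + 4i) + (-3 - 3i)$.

(-5 + (-3)) + (4 + (-3))i = -8 + i


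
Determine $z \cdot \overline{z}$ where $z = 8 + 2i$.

z * conjugate(z) = |z|^2 = a^2 + b^2
= 8^2 + 2^2 = 68


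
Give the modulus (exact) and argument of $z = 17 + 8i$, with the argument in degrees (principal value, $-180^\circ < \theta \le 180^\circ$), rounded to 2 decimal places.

|z| = sqrt(17^2 + 8^2) = sqrt(353)
arg(z) = arctan(b/a) = arctan(8/17) (quadrant-adjusted) = 25.20°


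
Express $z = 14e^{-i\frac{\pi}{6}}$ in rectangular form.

a = r cos θ = 14 * sqrt(3)/2 = 7*sqrt(3)
b = r sin θ = 14 * -1/2 = -7
z = 7*sqrt(3) - 7i


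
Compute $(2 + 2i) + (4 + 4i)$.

(2 + 4) + (2 + 4)i = 6 + 6i


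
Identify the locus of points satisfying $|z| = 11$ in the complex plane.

|z| = 11 means sqrt(x^2 + y^2) = 11
This is a circle of radius 11 centered at the origin


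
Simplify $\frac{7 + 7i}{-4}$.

Divisor is real, so divide each part by -4:
= -7/4 - (7/4)i


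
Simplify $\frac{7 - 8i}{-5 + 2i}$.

Multiply numerator and denominator by conjugate (-5 - 2i):
= (7 - 8i)(-5 - 2i) / ((-5)^2 + 2^2)
= (-51 + 26i) / 29
= -51/29 + (26/29)i


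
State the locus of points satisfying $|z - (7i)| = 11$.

|z - z0| = r describes a circle centered at z0 with radius r
Here z0 = 7i and r = 11
Locus: Circle centered at (0, 7) with radius 11


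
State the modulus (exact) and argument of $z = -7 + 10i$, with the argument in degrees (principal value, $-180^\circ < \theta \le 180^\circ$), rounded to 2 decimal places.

|z| = sqrt((-7)^2 + 10^2) = sqrt(149)
arg(z) = arctan(b/a) = arctan(10/-7) (quadrant-adjusted) = 124.99°


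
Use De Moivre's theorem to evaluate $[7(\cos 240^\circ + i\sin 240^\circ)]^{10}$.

By De Moivre: z^n = r^n(cos(nθ) + i sin(nθ))
= 7^10(cos(10*240°) + i sin(10*240°))
= 282475249(cos 240° + i sin 240°)
= -282475249/2 - (282475249*sqrt(3)/2)i


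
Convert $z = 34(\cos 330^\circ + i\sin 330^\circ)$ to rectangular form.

a = r cos θ = 34 * sqrt(3)/2 = 17*sqrt(3)
b = r sin θ = 34 * -1/2 = -17
z = 17*sqrt(3) - 17i


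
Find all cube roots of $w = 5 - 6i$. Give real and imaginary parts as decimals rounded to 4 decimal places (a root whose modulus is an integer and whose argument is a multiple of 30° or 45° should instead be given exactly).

|w| = sqrt(61) ≈ 7.810250, arg(w) ≈ 309.805571°
Root modulus = sqrt(61)^(1/3) ≈ 1.984061
Root arguments: θ_k = (arg(w) + 360°k)/3 for k = 0, 1, ..., 2
Compute each root as (root modulus)(cos θ_k + i sin θ_k) using full-precision intermediates, then round to 4 decimal places.
Roots: -0.4554 + 1.9311i, -1.4447 - 1.3599i, 1.9001 - 0.5712i


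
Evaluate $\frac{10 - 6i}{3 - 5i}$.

Multiply numerator and denominator by conjugate (3 + 5i):
= (10 - 6i)(3 + 5i) / (3^2 + (-5)^2)
= (60 + 32i) / 34
Divide through by 2: (30 + 16i) / 17
= 30/17 + (16/17)i


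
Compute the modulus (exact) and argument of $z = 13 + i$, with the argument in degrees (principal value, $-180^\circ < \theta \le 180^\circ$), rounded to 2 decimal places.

|z| = sqrt(13^2 + 1^2) = sqrt(170)
arg(z) = arctan(b/a) = arctan(1/13) (quadrant-adjusted) = 4.40°


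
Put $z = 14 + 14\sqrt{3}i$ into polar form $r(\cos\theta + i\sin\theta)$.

r = |z| = sqrt(a^2 + b^2) = sqrt((14)^2 + (14*sqrt(3))^2) = sqrt(196 + 588) = sqrt(784) = 28
θ = arctan(b/a) = arctan(24.2487/14) (quadrant-adjusted) = 60°
z = 28(cos 60° + i sin 60°)


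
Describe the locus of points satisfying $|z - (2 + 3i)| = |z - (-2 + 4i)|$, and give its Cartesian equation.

|z - z1| = |z - z2| means z is equidistant from z1 and z2,
i.e. the perpendicular bisector of the segment from (2, 3) to (-2, 4) (midpoint (0, 7/2)).
With z = x + yi, square both sides:
(x - 2)^2 + (y - 3)^2 = (x - (-2))^2 + (y - 4)^2
The x^2 and y^2 terms cancel: -8x + 2y = 20 - 13 = 7
Simplify: 8x - 2y = -7
Locus: Perpendicular bisector of the segment from (2, 3) to (-2, 4): the line 8x - 2y = -7


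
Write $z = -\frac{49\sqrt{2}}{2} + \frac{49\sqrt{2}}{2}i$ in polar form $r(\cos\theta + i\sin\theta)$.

r = |z| = sqrt(a^2 + b^2) = sqrt((-49*sqrt(2)/2)^2 + (49*sqrt(2)/2)^2) = sqrt(2401/2 + 2401/2) = sqrt(2401) = 49
θ = arctan(b/a) = arctan(34.6482/-34.6482) (quadrant-adjusted) = 135°
z = 49(cos 135° + i sin 135°)


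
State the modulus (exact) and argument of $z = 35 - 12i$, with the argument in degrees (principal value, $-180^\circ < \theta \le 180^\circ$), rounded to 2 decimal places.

|z| = sqrt(35^2 + (-12)^2) = 37
arg(z) = arctan(b/a) = arctan(-12/35) (quadrant-adjusted) = -18.92°


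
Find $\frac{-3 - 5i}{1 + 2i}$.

Multiply numerator and denominator by conjugate (1 - 2i):
= (-3 - 5i)(1 - 2i) / (1^2 + 2^2)
= (-13 + i) / 5
= -13/5 + (1/5)i


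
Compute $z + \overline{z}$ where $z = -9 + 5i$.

z + conjugate(z) = (a + bi) + (a - bi) = 2a
= 2 * (-9) = -18


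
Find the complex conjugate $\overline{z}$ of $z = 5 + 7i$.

If z = a + bi, then conjugate(z) = a - bi
conjugate(5 + 7i) = 5 - 7i


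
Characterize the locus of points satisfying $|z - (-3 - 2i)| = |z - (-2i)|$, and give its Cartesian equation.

|z - z1| = |z - z2| means z is equidistant from z1 and z2,
i.e. the perpendicular bisector of the segment from (-3, -2) to (0, -2) (midpoint (-3/2, -2)).
With z = x + yi, square both sides:
(x - (-3))^2 + (y - (-2))^2 = (x - 0)^2 + (y - (-2))^2
The x^2 and y^2 terms cancel: 6x + 0y = 4 - 13 = -9
Simplify: x = -3/2
Locus: Perpendicular bisector of the segment from (-3, -2) to (0, -2): the line x = -3/2


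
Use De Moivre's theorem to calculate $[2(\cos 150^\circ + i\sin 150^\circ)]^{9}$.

By De Moivre: z^n = r^n(cos(nθ) + i sin(nθ))
= 2^9(cos(9*150°) + i sin(9*150°))
= 512(cos 270° + i sin 270°)
= -512i


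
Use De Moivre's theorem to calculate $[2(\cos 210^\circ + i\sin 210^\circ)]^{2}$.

By De Moivre: z^n = r^n(cos(nθ) + i sin(nθ))
= 2^2(cos(2*210°) + i sin(2*210°))
= 4(cos 60° + i sin 60°)
= 2 + 2*sqrt(3)i


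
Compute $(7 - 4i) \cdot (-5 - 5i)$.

(a1*a2 - b1*b2) + (a1*b2 + b1*a2)i
= (-35 - 20) + (-35 + 20)i
= -55 - 15i


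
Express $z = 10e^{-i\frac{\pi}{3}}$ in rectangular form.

a = r cos θ = 10 * 1/2 = 5
b = r sin θ = 10 * -sqrt(3)/2 = -5*sqrt(3)
z = 5 - 5*sqrt(3)i


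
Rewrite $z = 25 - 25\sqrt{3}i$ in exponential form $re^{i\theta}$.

r = |z| = sqrt((25)^2 + (-25*sqrt(3))^2) = sqrt(625 + 1875) = sqrt(2500) = 50
θ = arctan(b/a) = arctan(-43.3013/25) (quadrant-adjusted) = -60° = -π/3
z = 50e^(-i*π/3)


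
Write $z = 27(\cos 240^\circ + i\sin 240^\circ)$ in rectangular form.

a = r cos θ = 27 * -1/2 = -27/2
b = r sin θ = 27 * -sqrt(3)/2 = -27*sqrt(3)/2
z = -27/2 - (27*sqrt(3)/2)i


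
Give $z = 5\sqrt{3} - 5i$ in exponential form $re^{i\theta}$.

r = |z| = sqrt((5*sqrt(3))^2 + (-5)^2) = sqrt(75 + 25) = sqrt(100) = 10
θ = arctan(b/a) = arctan(-5/8.6603) (quadrant-adjusted) = -30° = -π/6
z = 10e^(-i*π/6)


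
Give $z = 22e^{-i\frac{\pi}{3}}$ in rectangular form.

a = r cos θ = 22 * 1/2 = 11
b = r sin θ = 22 * -sqrt(3)/2 = -11*sqrt(3)
z = 11 - 11*sqrt(3)i


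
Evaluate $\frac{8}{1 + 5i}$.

Multiply numerator and denominator by conjugate (1 - 5i):
= (8)(1 - 5i) / (1^2 + 5^2)
= (8 - 40i) / 26
Divide through by 2: (4 - 20i) / 13
= 4/13 - (20/13)i


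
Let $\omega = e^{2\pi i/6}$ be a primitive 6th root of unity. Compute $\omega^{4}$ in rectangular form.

ω^4 = e^(2πi·4/6) = e^(i·4π/3)
= cos(4π/3) + i sin(4π/3)
= -1/2 - (sqrt(3)/2)i


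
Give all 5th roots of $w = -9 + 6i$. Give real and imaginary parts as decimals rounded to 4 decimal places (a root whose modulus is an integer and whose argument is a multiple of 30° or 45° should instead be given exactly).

|w| = sqrt(117) ≈ 10.816654, arg(w) ≈ 146.309932°
Root modulus = sqrt(117)^(1/5) ≈ 1.609973
Root arguments: θ_k = (arg(w) + 360°k)/5 for k = 0, 1, ..., 4
Compute each root as (root modulus)(cos θ_k + i sin θ_k) using full-precision intermediates, then round to 4 decimal places.
Roots: 1.4045 + 0.7870i, -0.3144 + 1.5790i, -1.5989 + 0.1889i, -0.6737 - 1.4622i, 1.1825 - 1.0926i


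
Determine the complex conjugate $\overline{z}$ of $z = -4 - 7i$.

If z = a + bi, then conjugate(z) = a - bi
conjugate(-4 - 7i) = -4 + 7i


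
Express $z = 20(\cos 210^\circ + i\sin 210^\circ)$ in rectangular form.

a = r cos θ = 20 * -sqrt(3)/2 = -10*sqrt(3)
b = r sin θ = 20 * -1/2 = -10
z = -10*sqrt(3) - 10i


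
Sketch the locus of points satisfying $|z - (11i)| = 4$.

|z - z0| = r describes a circle centered at z0 with radius r
Here z0 = 11i and r = 4
Locus: Circle centered at (0, 11) with radius 4


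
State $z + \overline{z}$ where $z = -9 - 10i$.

z + conjugate(z) = (a + bi) + (a - bi) = 2a
= 2 * (-9) = -18


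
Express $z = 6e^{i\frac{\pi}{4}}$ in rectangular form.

a = r cos θ = 6 * sqrt(2)/2 = 3*sqrt(2)
b = r sin θ = 6 * sqrt(2)/2 = 3*sqrt(2)
z = 3*sqrt(2) + 3*sqrt(2)i


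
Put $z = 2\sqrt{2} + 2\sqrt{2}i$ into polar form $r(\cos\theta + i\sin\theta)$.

r = |z| = sqrt(a^2 + b^2) = sqrt((2*sqrt(2))^2 + (2*sqrt(2))^2) = sqrt(8 + 8) = sqrt(16) = 4
θ = arctan(b/a) = arctan(2.8284/2.8284) (quadrant-adjusted) = 45°
z = 4(cos 45° + i sin 45°)


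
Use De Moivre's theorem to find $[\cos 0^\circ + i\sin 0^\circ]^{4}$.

By De Moivre: z^n = r^n(cos(nθ) + i sin(nθ))
= 1^4(cos(4*0°) + i sin(4*0°))
= 1(cos 0° + i sin 0°)
= 1


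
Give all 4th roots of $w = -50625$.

|w| = 50625, arg(w) = 180°
Root modulus = 50625^(1/4) = 15
Root arguments: θ_k = (180° + 360°k)/4 for k = 0, 1, ..., 3
Roots: 15*sqrt(2)/2 + (15*sqrt(2)/2)i, -15*sqrt(2)/2 + (15*sqrt(2)/2)i, -15*sqrt(2)/2 - (15*sqrt(2)/2)i, 15*sqrt(2)/2 - (15*sqrt(2)/2)i


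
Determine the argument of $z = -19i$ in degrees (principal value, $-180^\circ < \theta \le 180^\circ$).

a = 0 and b < 0, so z lies on the negative imaginary axis: θ = -90°


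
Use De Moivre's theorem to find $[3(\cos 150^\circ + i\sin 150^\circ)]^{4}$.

By De Moivre: z^n = r^n(cos(nθ) + i sin(nθ))
= 3^4(cos(4*150°) + i sin(4*150°))
= 81(cos 240° + i sin 240°)
= -81/2 - (81*sqrt(3)/2)i


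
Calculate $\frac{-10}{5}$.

Divisor is real, so divide each part by 5:
= -2


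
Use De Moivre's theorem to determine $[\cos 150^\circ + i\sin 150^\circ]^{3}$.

By De Moivre: z^n = r^n(cos(nθ) + i sin(nθ))
= 1^3(cos(3*150°) + i sin(3*150°))
= 1(cos 90° + i sin 90°)
= i


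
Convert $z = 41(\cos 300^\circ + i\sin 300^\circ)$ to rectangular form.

a = r cos θ = 41 * 1/2 = 41/2
b = r sin θ = 41 * -sqrt(3)/2 = -41*sqrt(3)/2
z = 41/2 - (41*sqrt(3)/2)i


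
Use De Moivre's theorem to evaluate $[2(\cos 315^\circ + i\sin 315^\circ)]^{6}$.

By De Moivre: z^n = r^n(cos(nθ) + i sin(nθ))
= 2^6(cos(6*315°) + i sin(6*315°))
= 64(cos 90° + i sin 90°)
= 64i


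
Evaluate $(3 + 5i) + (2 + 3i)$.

(3 + 2) + (5 + 3)i = 5 + 8i


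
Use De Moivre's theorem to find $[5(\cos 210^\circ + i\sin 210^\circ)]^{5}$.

By De Moivre: z^n = r^n(cos(nθ) + i sin(nθ))
= 5^5(cos(5*210°) + i sin(5*210°))
= 3125(cos 330° + i sin 330°)
= 3125*sqrt(3)/2 - (3125/2)i


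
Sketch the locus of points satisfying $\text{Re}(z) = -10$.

Re(z) = x where z = x + yi; the equation x = -10 is satisfied by all points with that x-coordinate
Locus: Vertical line x = -10


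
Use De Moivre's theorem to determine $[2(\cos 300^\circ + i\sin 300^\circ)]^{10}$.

By De Moivre: z^n = r^n(cos(nθ) + i sin(nθ))
= 2^10(cos(10*300°) + i sin(10*300°))
= 1024(cos 120° + i sin 120°)
= -512 + 512*sqrt(3)i


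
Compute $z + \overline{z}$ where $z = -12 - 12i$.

z + conjugate(z) = (a + bi) + (a - bi) = 2a
= 2 * (-12) = -24


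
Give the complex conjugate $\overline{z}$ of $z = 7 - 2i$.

If z = a + bi, then conjugate(z) = a - bi
conjugate(7 - 2i) = 7 + 2i


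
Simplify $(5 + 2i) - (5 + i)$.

(5 - 5) + (2 - 1)i = i


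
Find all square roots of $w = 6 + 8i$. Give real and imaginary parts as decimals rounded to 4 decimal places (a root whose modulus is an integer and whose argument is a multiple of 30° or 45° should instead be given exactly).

|w| = 10, arg(w) ≈ 53.130102°
Root modulus = 10^(1/2) ≈ 3.162278
Root arguments: θ_k = (arg(w) + 360°k)/2 for k = 0, 1, ..., 1
Compute each root as (root modulus)(cos θ_k + i sin θ_k) using full-precision intermediates, then round to 4 decimal places.
Roots: 2.8284 + 1.4142i, -2.8284 - 1.4142i


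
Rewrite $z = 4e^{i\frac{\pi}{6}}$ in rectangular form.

a = r cos θ = 4 * sqrt(3)/2 = 2*sqrt(3)
b = r sin θ = 4 * 1/2 = 2
z = 2*sqrt(3) + 2i


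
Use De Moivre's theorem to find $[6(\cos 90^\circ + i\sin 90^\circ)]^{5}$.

By De Moivre: z^n = r^n(cos(nθ) + i sin(nθ))
= 6^5(cos(5*90°) + i sin(5*90°))
= 7776(cos 90° + i sin 90°)
= 7776i


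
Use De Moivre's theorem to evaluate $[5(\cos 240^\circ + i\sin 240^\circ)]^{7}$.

By De Moivre: z^n = r^n(cos(nθ) + i sin(nθ))
= 5^7(cos(7*240°) + i sin(7*240°))
= 78125(cos 240° + i sin 240°)
= -78125/2 - (78125*sqrt(3)/2)i


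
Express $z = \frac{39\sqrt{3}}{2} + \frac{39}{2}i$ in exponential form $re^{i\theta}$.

r = |z| = sqrt((39*sqrt(3)/2)^2 + (39/2)^2) = sqrt(4563/4 + 1521/4) = sqrt(1521) = 39
θ = arctan(b/a) = arctan(19.5/33.775) (quadrant-adjusted) = 30° = π/6
z = 39e^(i*π/6)


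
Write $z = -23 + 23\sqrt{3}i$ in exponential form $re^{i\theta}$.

r = |z| = sqrt((-23)^2 + (23*sqrt(3))^2) = sqrt(529 + 1587) = sqrt(2116) = 46
θ = arctan(b/a) = arctan(39.8372/-23) (quadrant-adjusted) = 120° = 2π/3
z = 46e^(i*2π/3)


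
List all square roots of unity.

ω_k = e^(2πik/2) = cos(2πk/2) + i sin(2πk/2) for k = 0, 1, ..., 1
Roots: 1, -1


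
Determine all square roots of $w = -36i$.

|w| = 36, arg(w) = 270°
Root modulus = 36^(1/2) = 6
Root arguments: θ_k = (270° + 360°k)/2 for k = 0, 1, ..., 1
Roots: -3*sqrt(2) + 3*sqrt(2)i, 3*sqrt(2) - 3*sqrt(2)i


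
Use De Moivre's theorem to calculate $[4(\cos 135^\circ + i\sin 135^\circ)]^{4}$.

By De Moivre: z^n = r^n(cos(nθ) + i sin(nθ))
= 4^4(cos(4*135°) + i sin(4*135°))
= 256(cos 180° + i sin 180°)
= -256


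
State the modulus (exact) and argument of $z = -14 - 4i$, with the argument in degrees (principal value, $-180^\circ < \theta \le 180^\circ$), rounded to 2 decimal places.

|z| = sqrt((-14)^2 + (-4)^2) = sqrt(212)
arg(z) = arctan(b/a) = arctan(-4/-14) (quadrant-adjusted) = -164.05°


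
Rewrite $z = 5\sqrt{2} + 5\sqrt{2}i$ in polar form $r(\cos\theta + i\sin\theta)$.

r = |z| = sqrt(a^2 + b^2) = sqrt((5*sqrt(2))^2 + (5*sqrt(2))^2) = sqrt(50 + 50) = sqrt(100) = 10
θ = arctan(b/a) = arctan(7.0711/7.0711) (quadrant-adjusted) = 45°
z = 10(cos 45° + i sin 45°)


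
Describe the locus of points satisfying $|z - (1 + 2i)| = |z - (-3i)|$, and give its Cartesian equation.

|z - z1| = |z - z2| means z is equidistant from z1 and z2,
i.e. the perpendicular bisector of the segment from (1, 2) to (0, -3) (midpoint (1/2, -1/2)).
With z = x + yi, square both sides:
(x - 1)^2 + (y - 2)^2 = (x - 0)^2 + (y - (-3))^2
The x^2 and y^2 terms cancel: -2x + (-10)y = 9 - 5 = 4
Simplify: x + 5y = -2
Locus: Perpendicular bisector of the segment from (1, 2) to (0, -3): the line x + 5y = -2


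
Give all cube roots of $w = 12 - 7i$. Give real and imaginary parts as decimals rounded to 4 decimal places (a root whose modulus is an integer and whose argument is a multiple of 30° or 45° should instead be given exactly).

|w| = sqrt(193) ≈ 13.892444, arg(w) ≈ 329.743563°
Root modulus = sqrt(193)^(1/3) ≈ 2.403954
Root arguments: θ_k = (arg(w) + 360°k)/3 for k = 0, 1, ..., 2
Compute each root as (root modulus)(cos θ_k + i sin θ_k) using full-precision intermediates, then round to 4 decimal places.
Roots: -0.8188 + 2.2602i, -1.5480 - 1.8392i, 2.3668 - 0.4210i


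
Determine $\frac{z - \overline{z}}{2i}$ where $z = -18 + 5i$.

z - conjugate(z) = 2bi
(z - conjugate(z))/(2i) = 2bi/(2i) = b = 5


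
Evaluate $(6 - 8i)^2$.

(a + bi)^2 = a^2 - b^2 + 2abi
= 6^2 - (-8)^2 + 2*6*(-8)i
= -28 - 96i


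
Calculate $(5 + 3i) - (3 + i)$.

(5 - 3) + (3 - 1)i = 2 + 2i


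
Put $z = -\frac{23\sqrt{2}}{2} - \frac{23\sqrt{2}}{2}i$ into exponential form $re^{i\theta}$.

r = |z| = sqrt((-23*sqrt(2)/2)^2 + (-23*sqrt(2)/2)^2) = sqrt(529/2 + 529/2) = sqrt(529) = 23
θ = arctan(b/a) = arctan(-16.2635/-16.2635) (quadrant-adjusted) = -135° = -3π/4
z = 23e^(-i*3π/4)


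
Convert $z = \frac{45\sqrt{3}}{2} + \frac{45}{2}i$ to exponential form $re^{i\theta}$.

r = |z| = sqrt((45*sqrt(3)/2)^2 + (45/2)^2) = sqrt(6075/4 + 2025/4) = sqrt(2025) = 45
θ = arctan(b/a) = arctan(22.5/38.9711) (quadrant-adjusted) = 30° = π/6
z = 45e^(i*π/6)


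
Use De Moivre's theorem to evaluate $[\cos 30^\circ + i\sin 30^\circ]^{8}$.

By De Moivre: z^n = r^n(cos(nθ) + i sin(nθ))
= 1^8(cos(8*30°) + i sin(8*30°))
= 1(cos 240° + i sin 240°)
= -1/2 - (sqrt(3)/2)i


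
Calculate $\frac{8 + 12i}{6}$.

Divisor is real, so divide each part by 6:
= 4/3 + 2i


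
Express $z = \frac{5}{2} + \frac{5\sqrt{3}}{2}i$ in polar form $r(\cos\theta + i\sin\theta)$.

r = |z| = sqrt(a^2 + b^2) = sqrt((5/2)^2 + (5*sqrt(3)/2)^2) = sqrt(25/4 + 75/4) = sqrt(25) = 5
θ = arctan(b/a) = arctan(4.3301/2.5) (quadrant-adjusted) = 60°
z = 5(cos 60° + i sin 60°)


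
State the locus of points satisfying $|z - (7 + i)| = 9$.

|z - z0| = r describes a circle centered at z0 with radius r
Here z0 = 7 + i and r = 9
Locus: Circle centered at (7, 1) with radius 9


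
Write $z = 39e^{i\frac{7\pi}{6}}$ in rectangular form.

a = r cos θ = 39 * -sqrt(3)/2 = -39*sqrt(3)/2
b = r sin θ = 39 * -1/2 = -39/2
z = -39*sqrt(3)/2 - (39/2)i


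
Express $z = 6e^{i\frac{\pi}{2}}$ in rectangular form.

a = r cos θ = 6 * 0 = 0
b = r sin θ = 6 * 1 = 6
z = 6i


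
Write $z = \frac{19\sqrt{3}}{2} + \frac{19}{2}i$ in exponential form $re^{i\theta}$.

r = |z| = sqrt((19*sqrt(3)/2)^2 + (19/2)^2) = sqrt(1083/4 + 361/4) = sqrt(361) = 19
θ = arctan(b/a) = arctan(9.5/16.4545) (quadrant-adjusted) = 30° = π/6
z = 19e^(i*π/6)


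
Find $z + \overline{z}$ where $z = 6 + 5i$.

z + conjugate(z) = (a + bi) + (a - bi) = 2a
= 2 * 6 = 12


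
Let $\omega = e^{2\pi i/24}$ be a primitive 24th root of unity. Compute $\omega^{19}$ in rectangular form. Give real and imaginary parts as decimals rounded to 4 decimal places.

ω^19 = e^(2πi·19/24) = e^(i·19π/12)
= cos(19π/12) + i sin(19π/12)
= 0.2588 - 0.9659i


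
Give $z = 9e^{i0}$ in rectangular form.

a = r cos θ = 9 * 1 = 9
b = r sin θ = 9 * 0 = 0
z = 9


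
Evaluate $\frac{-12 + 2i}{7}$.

Divisor is real, so divide each part by 7:
= -12/7 + (2/7)i


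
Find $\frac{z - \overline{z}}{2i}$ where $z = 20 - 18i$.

z - conjugate(z) = 2bi
(z - conjugate(z))/(2i) = 2bi/(2i) = b = -18


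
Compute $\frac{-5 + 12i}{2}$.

Divisor is real, so divide each part by 2:
= -5/2 + 6i


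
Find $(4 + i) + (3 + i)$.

(4 + 3) + (1 + 1)i = 7 + 2i


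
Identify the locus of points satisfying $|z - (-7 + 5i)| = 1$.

|z - z0| = r describes a circle centered at z0 with radius r
Here z0 = -7 + 5i and r = 1
Locus: Circle centered at (-7, 5) with radius 1


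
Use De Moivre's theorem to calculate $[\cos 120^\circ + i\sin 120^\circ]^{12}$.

By De Moivre: z^n = r^n(cos(nθ) + i sin(nθ))
= 1^12(cos(12*120°) + i sin(12*120°))
= 1(cos 0° + i sin 0°)
= 1


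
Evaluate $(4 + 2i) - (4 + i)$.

(4 - 4) + (2 - 1)i = i


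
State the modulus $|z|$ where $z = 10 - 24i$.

|z| = sqrt(a^2 + b^2) = sqrt(10^2 + (-24)^2) = sqrt(676) = 26


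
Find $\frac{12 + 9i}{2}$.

Divisor is real, so divide each part by 2:
= 6 + (9/2)i


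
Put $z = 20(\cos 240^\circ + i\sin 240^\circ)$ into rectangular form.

a = r cos θ = 20 * -1/2 = -10
b = r sin θ = 20 * -sqrt(3)/2 = -10*sqrt(3)
z = -10 - 10*sqrt(3)i


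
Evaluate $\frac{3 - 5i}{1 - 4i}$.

Multiply numerator and denominator by conjugate (1 + 4i):
= (3 - 5i)(1 + 4i) / (1^2 + (-4)^2)
= (23 + 7i) / 17
= 23/17 + (7/17)i


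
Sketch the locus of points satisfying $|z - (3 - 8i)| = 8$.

|z - z0| = r describes a circle centered at z0 with radius r
Here z0 = 3 - 8i and r = 8
Locus: Circle centered at (3, -8) with radius 8


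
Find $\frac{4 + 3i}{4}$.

Divisor is real, so divide each part by 4:
= 1 + (3/4)i


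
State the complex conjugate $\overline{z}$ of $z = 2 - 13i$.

If z = a + bi, then conjugate(z) = a - bi
conjugate(2 - 13i) = 2 + 13i


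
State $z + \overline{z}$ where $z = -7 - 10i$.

z + conjugate(z) = (a + bi) + (a - bi) = 2a
= 2 * (-7) = -14


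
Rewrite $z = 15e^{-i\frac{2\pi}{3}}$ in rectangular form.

a = r cos θ = 15 * -1/2 = -15/2
b = r sin θ = 15 * -sqrt(3)/2 = -15*sqrt(3)/2
z = -15/2 - (15*sqrt(3)/2)i


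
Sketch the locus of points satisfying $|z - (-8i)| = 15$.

|z - z0| = r describes a circle centered at z0 with radius r
Here z0 = -8i and r = 15
Locus: Circle centered at (0, -8) with radius 15


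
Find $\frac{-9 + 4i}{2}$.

Divisor is real, so divide each part by 2:
= -9/2 + 2i


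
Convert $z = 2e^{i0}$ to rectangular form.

a = r cos θ = 2 * 1 = 2
b = r sin θ = 2 * 0 = 0
z = 2


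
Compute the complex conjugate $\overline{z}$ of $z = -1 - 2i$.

If z = a + bi, then conjugate(z) = a - bi
conjugate(-1 - 2i) = -1 + 2i


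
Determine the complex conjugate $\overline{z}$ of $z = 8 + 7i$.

If z = a + bi, then conjugate(z) = a - bi
conjugate(8 + 7i) = 8 - 7i


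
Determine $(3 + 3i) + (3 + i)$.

(3 + 3) + (3 + 1)i = 6 + 4i


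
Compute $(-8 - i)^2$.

(a + bi)^2 = a^2 - b^2 + 2abi
= (-8)^2 - (-1)^2 + 2*(-8)*(-1)i
= 63 + 16i


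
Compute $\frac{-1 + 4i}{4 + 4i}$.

Multiply numerator and denominator by conjugate (4 - 4i):
= (-1 + 4i)(4 - 4i) / (4^2 + 4^2)
= (12 + 20i) / 32
Divide through by 4: (3 + 5i) / 8
= 3/8 + (5/8)i


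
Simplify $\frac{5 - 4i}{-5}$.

Divisor is real, so divide each part by -5:
= -1 + (4/5)i


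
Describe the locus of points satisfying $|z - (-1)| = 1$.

|z - z0| = r describes a circle centered at z0 with radius r
Here z0 = -1 and r = 1
Locus: Circle centered at (-1, 0) with radius 1


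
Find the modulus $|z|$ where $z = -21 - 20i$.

|z| = sqrt(a^2 + b^2) = sqrt((-21)^2 + (-20)^2) = sqrt(841) = 29


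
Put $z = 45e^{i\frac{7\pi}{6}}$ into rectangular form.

a = r cos θ = 45 * -sqrt(3)/2 = -45*sqrt(3)/2
b = r sin θ = 45 * -1/2 = -45/2
z = -45*sqrt(3)/2 - (45/2)i


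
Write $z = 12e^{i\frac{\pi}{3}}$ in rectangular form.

a = r cos θ = 12 * 1/2 = 6
b = r sin θ = 12 * sqrt(3)/2 = 6*sqrt(3)
z = 6 + 6*sqrt(3)i


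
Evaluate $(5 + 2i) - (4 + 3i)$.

(5 - 4) + (2 - 3)i = 1 - i


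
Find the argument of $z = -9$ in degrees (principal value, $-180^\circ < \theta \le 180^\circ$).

b = 0 and a < 0, so z lies on the negative real axis: θ = 180°


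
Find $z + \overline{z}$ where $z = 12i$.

z + conjugate(z) = (a + bi) + (a - bi) = 2a
= 2 * 0 = 0


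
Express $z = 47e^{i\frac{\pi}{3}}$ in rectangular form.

a = r cos θ = 47 * 1/2 = 47/2
b = r sin θ = 47 * sqrt(3)/2 = 47*sqrt(3)/2
z = 47/2 + (47*sqrt(3)/2)i


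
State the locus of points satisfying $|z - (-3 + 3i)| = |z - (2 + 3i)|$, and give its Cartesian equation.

|z - z1| = |z - z2| means z is equidistant from z1 and z2,
i.e. the perpendicular bisector of the segment from (-3, 3) to (2, 3) (midpoint (-1/2, 3)).
With z = x + yi, square both sides:
(x - (-3))^2 + (y - 3)^2 = (x - 2)^2 + (y - 3)^2
The x^2 and y^2 terms cancel: 10x + 0y = 13 - 18 = -5
Simplify: x = -1/2
Locus: Perpendicular bisector of the segment from (-3, 3) to (2, 3): the line x = -1/2


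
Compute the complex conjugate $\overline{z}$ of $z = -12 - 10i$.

If z = a + bi, then conjugate(z) = a - bi
conjugate(-12 - 10i) = -12 + 10i


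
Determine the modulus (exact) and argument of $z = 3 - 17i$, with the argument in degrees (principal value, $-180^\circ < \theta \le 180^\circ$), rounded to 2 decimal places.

|z| = sqrt(3^2 + (-17)^2) = sqrt(298)
arg(z) = arctan(b/a) = arctan(-17/3) (quadrant-adjusted) = -79.99°


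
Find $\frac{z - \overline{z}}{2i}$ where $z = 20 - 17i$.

z - conjugate(z) = 2bi
(z - conjugate(z))/(2i) = 2bi/(2i) = b = -17


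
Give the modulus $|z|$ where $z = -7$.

|z| = sqrt(a^2 + b^2) = sqrt((-7)^2 + 0^2) = sqrt(49) = 7


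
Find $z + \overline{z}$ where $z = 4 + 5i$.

z + conjugate(z) = (a + bi) + (a - bi) = 2a
= 2 * 4 = 8


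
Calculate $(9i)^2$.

(a + bi)^2 = a^2 - b^2 + 2abi
= 0^2 - 9^2 + 2*0*9i
= -81


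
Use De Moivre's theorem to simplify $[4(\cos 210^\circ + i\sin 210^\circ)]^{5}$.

By De Moivre: z^n = r^n(cos(nθ) + i sin(nθ))
= 4^5(cos(5*210°) + i sin(5*210°))
= 1024(cos 330° + i sin 330°)
= 512*sqrt(3) - 512i


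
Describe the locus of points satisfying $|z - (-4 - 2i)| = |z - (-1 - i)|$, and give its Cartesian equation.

|z - z1| = |z - z2| means z is equidistant from z1 and z2,
i.e. the perpendicular bisector of the segment from (-4, -2) to (-1, -1) (midpoint (-5/2, -3/2)).
With z = x + yi, square both sides:
(x - (-4))^2 + (y - (-2))^2 = (x - (-1))^2 + (y - (-1))^2
The x^2 and y^2 terms cancel: 6x + 2y = 2 - 20 = -18
Simplify: 3x + y = -9
Locus: Perpendicular bisector of the segment from (-4, -2) to (-1, -1): the line 3x + y = -9


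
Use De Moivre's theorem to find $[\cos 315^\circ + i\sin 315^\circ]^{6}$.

By De Moivre: z^n = r^n(cos(nθ) + i sin(nθ))
= 1^6(cos(6*315°) + i sin(6*315°))
= 1(cos 90° + i sin 90°)
= i


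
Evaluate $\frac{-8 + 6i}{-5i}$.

Multiply numerator and denominator by conjugate (5i):
= (-8 + 6i)(5i) / (0^2 + (-5)^2)
= (-30 - 40i) / 25
Divide through by 5: (-6 - 8i) / 5
= -6/5 - (8/5)i


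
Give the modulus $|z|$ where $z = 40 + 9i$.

|z| = sqrt(a^2 + b^2) = sqrt(40^2 + 9^2) = sqrt(1681) = 41


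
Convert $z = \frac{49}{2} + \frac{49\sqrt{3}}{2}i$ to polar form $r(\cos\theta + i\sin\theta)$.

r = |z| = sqrt(a^2 + b^2) = sqrt((49/2)^2 + (49*sqrt(3)/2)^2) = sqrt(2401/4 + 7203/4) = sqrt(2401) = 49
θ = arctan(b/a) = arctan(42.4352/24.5) (quadrant-adjusted) = 60°
z = 49(cos 60° + i sin 60°)


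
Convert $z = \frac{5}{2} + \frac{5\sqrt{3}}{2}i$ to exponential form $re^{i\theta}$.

r = |z| = sqrt((5/2)^2 + (5*sqrt(3)/2)^2) = sqrt(25/4 + 75/4) = sqrt(25) = 5
θ = arctan(b/a) = arctan(4.3301/2.5) (quadrant-adjusted) = 60° = π/3
z = 5e^(i*π/3)


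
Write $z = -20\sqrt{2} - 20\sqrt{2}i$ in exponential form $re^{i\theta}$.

r = |z| = sqrt((-20*sqrt(2))^2 + (-20*sqrt(2))^2) = sqrt(800 + 800) = sqrt(1600) = 40
θ = arctan(b/a) = arctan(-28.2843/-28.2843) (quadrant-adjusted) = 225° = 5π/4
z = 40e^(i*5π/4)


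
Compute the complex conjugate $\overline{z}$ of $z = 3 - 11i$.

If z = a + bi, then conjugate(z) = a - bi
conjugate(3 - 11i) = 3 + 11i


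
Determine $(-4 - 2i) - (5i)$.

(-4 - 0) + (-2 - 5)i = -4 - 7i


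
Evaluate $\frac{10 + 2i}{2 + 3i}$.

Multiply numerator and denominator by conjugate (2 - 3i):
= (10 + 2i)(2 - 3i) / (2^2 + 3^2)
= (26 - 26i) / 13
= 2 - 2i


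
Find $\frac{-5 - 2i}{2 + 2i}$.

Multiply numerator and denominator by conjugate (2 - 2i):
= (-5 - 2i)(2 - 2i) / (2^2 + 2^2)
= (-14 + 6i) / 8
Divide through by 2: (-7 + 3i) / 4
= -7/4 + (3/4)i


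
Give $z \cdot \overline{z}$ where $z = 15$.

z * conjugate(z) = |z|^2 = a^2 + b^2
= 15^2 + 0^2 = 225


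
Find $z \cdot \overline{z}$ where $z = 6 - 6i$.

z * conjugate(z) = |z|^2 = a^2 + b^2
= 6^2 + (-6)^2 = 72


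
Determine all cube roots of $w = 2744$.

|w| = 2744, arg(w) = 0°
Root modulus = 2744^(1/3) = 14
Root arguments: θ_k = (0° + 360°k)/3 for k = 0, 1, ..., 2
Roots: 14, -7 + 7*sqrt(3)i, -7 - 7*sqrt(3)i


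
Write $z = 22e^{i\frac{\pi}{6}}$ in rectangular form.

a = r cos θ = 22 * sqrt(3)/2 = 11*sqrt(3)
b = r sin θ = 22 * 1/2 = 11
z = 11*sqrt(3) + 11i


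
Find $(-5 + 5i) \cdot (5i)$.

(a1*a2 - b1*b2) + (a1*b2 + b1*a2)i
= (0 - 25) + (-25 + 0)i
= -25 - 25i


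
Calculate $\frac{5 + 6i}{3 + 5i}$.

Multiply numerator and denominator by conjugate (3 - 5i):
= (5 + 6i)(3 - 5i) / (3^2 + 5^2)
= (45 - 7i) / 34
= 45/34 - (7/34)i
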